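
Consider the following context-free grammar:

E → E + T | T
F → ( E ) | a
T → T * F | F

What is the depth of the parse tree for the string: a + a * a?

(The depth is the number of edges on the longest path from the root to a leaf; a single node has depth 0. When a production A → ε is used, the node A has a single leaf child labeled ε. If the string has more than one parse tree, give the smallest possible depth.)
The grammar is unambiguous; the parse tree of a + a * a is:
E → E + T at the root (depth 0).
  Left E (depth 1) → T (2) → F (3) → a (4).
  Right T (depth 1) → T * F; that T (2) → F (3) → a (4); F (2) → a (3).
The longest root-to-leaf paths have 4 edges.
Depth = 4.

Final answer: 4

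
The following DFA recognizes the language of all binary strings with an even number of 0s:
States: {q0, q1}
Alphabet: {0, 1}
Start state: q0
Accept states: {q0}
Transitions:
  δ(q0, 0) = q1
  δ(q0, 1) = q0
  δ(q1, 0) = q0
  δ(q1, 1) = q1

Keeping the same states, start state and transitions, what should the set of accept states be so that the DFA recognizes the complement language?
The DFA is complete (every state has a transition on every symbol), so the complement
is recognized by the same DFA with accepting and non-accepting states swapped.
Original accept states: {q0}
Complement accept states = All states - Original accept states
= {q0, q1} - {q0}
= {q1}
Complement language: strings with an ODD number of 0s

Final answer: {q1}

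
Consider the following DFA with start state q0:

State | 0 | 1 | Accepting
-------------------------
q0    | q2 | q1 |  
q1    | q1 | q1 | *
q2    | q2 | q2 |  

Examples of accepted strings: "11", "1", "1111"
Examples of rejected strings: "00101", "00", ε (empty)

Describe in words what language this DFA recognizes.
non-empty binary strings starting with 1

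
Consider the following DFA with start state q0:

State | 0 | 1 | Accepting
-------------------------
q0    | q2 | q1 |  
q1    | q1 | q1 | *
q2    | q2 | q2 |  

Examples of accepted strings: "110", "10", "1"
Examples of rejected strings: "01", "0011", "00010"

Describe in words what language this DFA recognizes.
non-empty binary strings starting with 1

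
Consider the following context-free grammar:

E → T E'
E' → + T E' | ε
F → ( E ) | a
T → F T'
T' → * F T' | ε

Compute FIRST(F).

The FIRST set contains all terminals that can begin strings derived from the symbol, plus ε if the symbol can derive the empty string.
FIRST(F): F → ( E ) contributes '(' and F → a contributes 'a', so FIRST(F) = {(, a}. F is not nullable.

Final answer: {(, a}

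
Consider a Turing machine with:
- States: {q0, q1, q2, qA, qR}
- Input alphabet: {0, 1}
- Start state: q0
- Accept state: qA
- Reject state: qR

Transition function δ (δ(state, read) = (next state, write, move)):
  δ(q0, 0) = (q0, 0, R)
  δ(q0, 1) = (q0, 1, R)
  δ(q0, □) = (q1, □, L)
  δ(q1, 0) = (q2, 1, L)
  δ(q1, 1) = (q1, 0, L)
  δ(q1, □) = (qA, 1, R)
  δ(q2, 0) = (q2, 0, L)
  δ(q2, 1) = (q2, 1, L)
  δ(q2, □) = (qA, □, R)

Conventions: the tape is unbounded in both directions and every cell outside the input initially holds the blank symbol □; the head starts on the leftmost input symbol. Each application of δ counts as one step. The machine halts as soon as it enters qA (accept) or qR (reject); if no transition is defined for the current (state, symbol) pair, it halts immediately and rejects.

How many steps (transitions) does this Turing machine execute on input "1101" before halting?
Step 0: [q0]1101 (head at position 0)
Step 1: δ(q0, 1) = (q0, 1, R)  ⊢  1[q0]101 (head at position 1)
Step 2: δ(q0, 1) = (q0, 1, R)  ⊢  11[q0]01 (head at position 2)
Step 3: δ(q0, 0) = (q0, 0, R)  ⊢  110[q0]1 (head at position 3)
Step 4: δ(q0, 1) = (q0, 1, R)  ⊢  1101[q0]□ (head at position 4)
Step 5: δ(q0, □) = (q1, □, L)  ⊢  110[q1]1□ (head at position 3)
Step 6: δ(q1, 1) = (q1, 0, L)  ⊢  11[q1]00□ (head at position 2)
Step 7: δ(q1, 0) = (q2, 1, L)  ⊢  1[q2]110□ (head at position 1)
Step 8: δ(q2, 1) = (q2, 1, L)  ⊢  [q2]1110□ (head at position 0)
Step 9: δ(q2, 1) = (q2, 1, L)  ⊢  [q2]□1110□ (head at position -1)
Step 10: δ(q2, □) = (qA, □, R)  ⊢  □[qA]1110□ (head at position 0)
The machine is in qA, so it halts and accepts.
Number of transitions executed: 10.

Final answer: 10 steps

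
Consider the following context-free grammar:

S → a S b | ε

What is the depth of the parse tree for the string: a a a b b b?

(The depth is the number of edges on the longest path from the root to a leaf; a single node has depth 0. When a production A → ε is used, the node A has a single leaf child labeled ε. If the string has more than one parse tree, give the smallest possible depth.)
The only parse tree applies S → a S b 3 times (once per matching a…b pair) and then S → ε.
The S nodes sit at depths 0, 1, …, 3; the innermost S (depth 3) has the single child ε at depth 4.
The terminal leaves a, b are at depths 1..3, so the longest root-to-leaf path is S → S → … → S → ε with 4 edges.
Depth = 4.

Final answer: 4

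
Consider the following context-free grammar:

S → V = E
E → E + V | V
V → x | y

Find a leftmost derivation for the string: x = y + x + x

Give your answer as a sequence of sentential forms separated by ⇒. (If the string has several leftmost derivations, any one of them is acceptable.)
Start with S.
Step 1: the leftmost non-terminal is S; apply S → V = E:  V = E
Step 2: the leftmost non-terminal is V; apply V → x:  x = E
Step 3: the leftmost non-terminal is E; apply E → E + V:  x = E + V
Step 4: the leftmost non-terminal is E; apply E → E + V:  x = E + V + V
Step 5: the leftmost non-terminal is E; apply E → V:  x = V + V + V
Step 6: the leftmost non-terminal is V; apply V → y:  x = y + V + V
Step 7: the leftmost non-terminal is V; apply V → x:  x = y + x + V
Step 8: the leftmost non-terminal is V; apply V → x:  x = y + x + x

Final answer: S ⇒ V = E ⇒ x = E ⇒ x = E + V ⇒ x = E + V + V ⇒ x = V + V + V ⇒ x = y + V + V ⇒ x = y + x + V ⇒ x = y + x + x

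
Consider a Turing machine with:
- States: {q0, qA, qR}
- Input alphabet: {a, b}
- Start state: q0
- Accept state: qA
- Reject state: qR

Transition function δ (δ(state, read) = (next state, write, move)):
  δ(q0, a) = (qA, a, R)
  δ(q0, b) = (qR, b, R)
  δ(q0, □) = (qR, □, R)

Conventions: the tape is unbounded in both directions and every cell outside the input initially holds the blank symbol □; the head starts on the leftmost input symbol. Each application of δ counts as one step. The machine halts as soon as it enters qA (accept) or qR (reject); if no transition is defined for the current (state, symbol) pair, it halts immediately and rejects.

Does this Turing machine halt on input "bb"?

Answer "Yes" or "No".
Step 0: [q0]bb (head at position 0)
Step 1: δ(q0, b) = (qR, b, R)  ⊢  b[qR]b (head at position 1)
The machine is in qR, so it halts and rejects.
It halts after 1 steps.

Final answer: Yes - halts after 1 steps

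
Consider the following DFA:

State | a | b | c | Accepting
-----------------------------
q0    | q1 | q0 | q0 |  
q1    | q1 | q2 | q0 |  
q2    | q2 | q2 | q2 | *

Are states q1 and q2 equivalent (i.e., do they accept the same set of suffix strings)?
Try the suffix ε (the empty string).
From q1: q1 — not accepting.
From q2: q2 — accepting.
The two states disagree on this suffix, so they are not equivalent.

Final answer: No. Distinguishing string: ε (the empty string) - accepted from q2 but not from q1.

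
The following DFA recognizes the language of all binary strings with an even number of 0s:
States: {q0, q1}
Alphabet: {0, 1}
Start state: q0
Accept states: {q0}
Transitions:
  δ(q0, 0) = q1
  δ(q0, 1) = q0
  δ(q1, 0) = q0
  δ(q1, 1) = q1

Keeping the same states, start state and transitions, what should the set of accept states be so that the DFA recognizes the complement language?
The DFA is complete (every state has a transition on every symbol), so the complement
is recognized by the same DFA with accepting and non-accepting states swapped.
Original accept states: {q0}
Complement accept states = All states - Original accept states
= {q0, q1} - {q0}
= {q1}
Complement language: strings with an ODD number of 0s

Final answer: {q1}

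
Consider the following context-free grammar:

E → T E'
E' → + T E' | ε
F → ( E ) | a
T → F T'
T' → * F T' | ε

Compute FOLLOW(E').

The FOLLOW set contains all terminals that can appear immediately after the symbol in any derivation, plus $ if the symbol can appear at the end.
Useful FIRST sets: FIRST(E') = {+, ε}, FIRST(T') = {*, ε} (both E' and T' are nullable).
FOLLOW(E): E is the start symbol → $; E appears in F → ( E ) followed by ')' → FOLLOW(E) = {), $}.
FOLLOW(E'): E' appears at the right end of E → T E' and of E' → + T E', so FOLLOW(E') ⊇ FOLLOW(E) (the second occurrence adds nothing new). FOLLOW(E') = {), $}.

Final answer: {$, )}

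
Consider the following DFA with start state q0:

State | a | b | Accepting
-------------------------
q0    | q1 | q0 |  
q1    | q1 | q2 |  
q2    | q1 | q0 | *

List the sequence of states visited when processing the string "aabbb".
q0 → q1 → q1 → q2 → q0 → q0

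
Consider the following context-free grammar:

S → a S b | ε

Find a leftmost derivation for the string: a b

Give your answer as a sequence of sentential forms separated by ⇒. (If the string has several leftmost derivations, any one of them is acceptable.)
Start with S.
Step 1: the leftmost non-terminal is S; apply S → a S b:  a S b
Step 2: the leftmost non-terminal is S; apply S → ε:  a b

Final answer: S ⇒ a S b ⇒ a b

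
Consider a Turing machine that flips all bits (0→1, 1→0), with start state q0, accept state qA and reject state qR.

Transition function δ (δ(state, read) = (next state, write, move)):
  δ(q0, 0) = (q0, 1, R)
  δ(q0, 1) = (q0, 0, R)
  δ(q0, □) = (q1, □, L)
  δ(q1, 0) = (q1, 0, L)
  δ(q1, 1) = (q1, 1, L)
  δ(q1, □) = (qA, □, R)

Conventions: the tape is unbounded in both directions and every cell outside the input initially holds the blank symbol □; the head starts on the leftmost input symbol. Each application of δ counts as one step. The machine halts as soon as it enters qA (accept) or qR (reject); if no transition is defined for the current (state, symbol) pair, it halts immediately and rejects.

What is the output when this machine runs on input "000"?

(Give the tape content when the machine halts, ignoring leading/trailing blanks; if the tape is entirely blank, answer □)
Step 0: [q0]000 (head at position 0)
Step 1: δ(q0, 0) = (q0, 1, R)  ⊢  1[q0]00 (head at position 1)
Step 2: δ(q0, 0) = (q0, 1, R)  ⊢  11[q0]0 (head at position 2)
Step 3: δ(q0, 0) = (q0, 1, R)  ⊢  111[q0]□ (head at position 3)
Step 4: δ(q0, □) = (q1, □, L)  ⊢  11[q1]1□ (head at position 2)
Step 5: δ(q1, 1) = (q1, 1, L)  ⊢  1[q1]11□ (head at position 1)
Step 6: δ(q1, 1) = (q1, 1, L)  ⊢  [q1]111□ (head at position 0)
Step 7: δ(q1, 1) = (q1, 1, L)  ⊢  [q1]□111□ (head at position -1)
Step 8: δ(q1, □) = (qA, □, R)  ⊢  □[qA]111□ (head at position 0)
The machine is in qA, so it halts and accepts.
Tape content when halted (ignoring surrounding blanks): 111

Final answer: Output: 111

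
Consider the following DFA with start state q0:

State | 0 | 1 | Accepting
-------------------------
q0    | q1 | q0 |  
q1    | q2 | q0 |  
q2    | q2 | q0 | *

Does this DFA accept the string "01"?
Start in q0.
Read '0': q0 → q1
Read '1': q1 → q0
Final state q0 is not accepting, so the string is rejected.

Final answer: No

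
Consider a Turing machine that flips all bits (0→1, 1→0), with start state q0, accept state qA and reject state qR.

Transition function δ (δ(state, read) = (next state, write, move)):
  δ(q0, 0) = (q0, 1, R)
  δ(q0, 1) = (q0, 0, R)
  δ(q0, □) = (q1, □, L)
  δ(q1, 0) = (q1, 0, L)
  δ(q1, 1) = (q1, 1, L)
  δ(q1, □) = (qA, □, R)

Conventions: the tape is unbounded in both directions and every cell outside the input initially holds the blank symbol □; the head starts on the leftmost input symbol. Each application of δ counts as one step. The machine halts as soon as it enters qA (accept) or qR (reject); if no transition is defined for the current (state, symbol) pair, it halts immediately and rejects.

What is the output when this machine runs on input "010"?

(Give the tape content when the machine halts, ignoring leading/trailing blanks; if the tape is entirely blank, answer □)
Step 0: [q0]010 (head at position 0)
Step 1: δ(q0, 0) = (q0, 1, R)  ⊢  1[q0]10 (head at position 1)
Step 2: δ(q0, 1) = (q0, 0, R)  ⊢  10[q0]0 (head at position 2)
Step 3: δ(q0, 0) = (q0, 1, R)  ⊢  101[q0]□ (head at position 3)
Step 4: δ(q0, □) = (q1, □, L)  ⊢  10[q1]1□ (head at position 2)
Step 5: δ(q1, 1) = (q1, 1, L)  ⊢  1[q1]01□ (head at position 1)
Step 6: δ(q1, 0) = (q1, 0, L)  ⊢  [q1]101□ (head at position 0)
Step 7: δ(q1, 1) = (q1, 1, L)  ⊢  [q1]□101□ (head at position -1)
Step 8: δ(q1, □) = (qA, □, R)  ⊢  □[qA]101□ (head at position 0)
The machine is in qA, so it halts and accepts.
Tape content when halted (ignoring surrounding blanks): 101

Final answer: Output: 101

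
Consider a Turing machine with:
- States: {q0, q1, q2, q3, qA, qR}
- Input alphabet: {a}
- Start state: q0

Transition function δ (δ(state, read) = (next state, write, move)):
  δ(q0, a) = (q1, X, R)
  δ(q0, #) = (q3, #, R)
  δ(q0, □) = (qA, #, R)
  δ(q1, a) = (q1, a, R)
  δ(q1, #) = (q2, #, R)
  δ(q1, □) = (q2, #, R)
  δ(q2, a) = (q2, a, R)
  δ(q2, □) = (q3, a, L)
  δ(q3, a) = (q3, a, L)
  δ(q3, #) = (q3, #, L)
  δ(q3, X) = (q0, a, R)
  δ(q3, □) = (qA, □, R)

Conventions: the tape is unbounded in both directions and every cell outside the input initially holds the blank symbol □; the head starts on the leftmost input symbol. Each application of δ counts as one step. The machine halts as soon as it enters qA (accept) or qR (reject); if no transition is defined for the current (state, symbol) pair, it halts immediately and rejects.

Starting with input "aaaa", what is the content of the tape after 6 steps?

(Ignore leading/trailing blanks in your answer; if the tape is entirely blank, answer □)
Step 0: [q0]aaaa (head at position 0)
Step 1: δ(q0, a) = (q1, X, R)  ⊢  X[q1]aaa (head at position 1)
Step 2: δ(q1, a) = (q1, a, R)  ⊢  Xa[q1]aa (head at position 2)
Step 3: δ(q1, a) = (q1, a, R)  ⊢  Xaa[q1]a (head at position 3)
Step 4: δ(q1, a) = (q1, a, R)  ⊢  Xaaa[q1]□ (head at position 4)
Step 5: δ(q1, □) = (q2, #, R)  ⊢  Xaaa#[q2]□ (head at position 5)
Step 6: δ(q2, □) = (q3, a, L)  ⊢  Xaaa[q3]#a (head at position 4)
Tape after 6 steps (ignoring surrounding blanks): Xaaa#a

Final answer: Tape: Xaaa#a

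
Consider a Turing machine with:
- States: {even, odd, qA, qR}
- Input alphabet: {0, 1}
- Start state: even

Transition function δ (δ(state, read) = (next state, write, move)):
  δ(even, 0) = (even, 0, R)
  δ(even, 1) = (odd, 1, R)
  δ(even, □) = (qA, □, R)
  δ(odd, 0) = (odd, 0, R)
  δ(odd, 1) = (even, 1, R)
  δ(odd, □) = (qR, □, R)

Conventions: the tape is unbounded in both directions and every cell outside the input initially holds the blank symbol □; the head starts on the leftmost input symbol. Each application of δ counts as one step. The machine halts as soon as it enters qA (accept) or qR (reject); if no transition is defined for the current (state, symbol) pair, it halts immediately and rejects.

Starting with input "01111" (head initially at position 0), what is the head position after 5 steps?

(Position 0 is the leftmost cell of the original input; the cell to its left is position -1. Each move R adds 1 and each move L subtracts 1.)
Step 0: [even]01111 (head at position 0)
Step 1: δ(even, 0) = (even, 0, R)  ⊢  0[even]1111 (head at position 1)
Step 2: δ(even, 1) = (odd, 1, R)  ⊢  01[odd]111 (head at position 2)
Step 3: δ(odd, 1) = (even, 1, R)  ⊢  011[even]11 (head at position 3)
Step 4: δ(even, 1) = (odd, 1, R)  ⊢  0111[odd]1 (head at position 4)
Step 5: δ(odd, 1) = (even, 1, R)  ⊢  01111[even]□ (head at position 5)
Head position after 5 steps: 5

Final answer: Position 5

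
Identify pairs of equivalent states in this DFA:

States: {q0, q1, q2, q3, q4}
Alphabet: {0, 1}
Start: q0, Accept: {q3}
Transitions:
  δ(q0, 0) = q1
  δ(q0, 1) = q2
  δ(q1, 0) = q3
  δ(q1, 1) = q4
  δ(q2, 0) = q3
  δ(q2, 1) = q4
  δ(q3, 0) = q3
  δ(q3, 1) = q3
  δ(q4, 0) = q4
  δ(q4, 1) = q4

Using the table-filling algorithm:
Round 0 – mark pairs where exactly one state is accepting: (q0,q3), (q1,q3), (q2,q3), (q3,q4)
Round 1 – newly marked: (q0,q1) [on 0: q1 vs q3, already marked]; (q0,q2) [on 0: q1 vs q3, already marked]; (q1,q4) [on 0: q3 vs q4, already marked]; (q2,q4) [on 0: q3 vs q4, already marked]
Round 2 – newly marked: (q0,q4) [on 0: q1 vs q4, already marked]
No further pairs can be marked.
(q1, q2) unmarked: δ(q1,0)=q3, δ(q2,0)=q3; δ(q1,1)=q4, δ(q2,1)=q4 → equivalent
Equivalent pairs: (q1, q2)

Final answer: Equivalent pairs: (q1, q2)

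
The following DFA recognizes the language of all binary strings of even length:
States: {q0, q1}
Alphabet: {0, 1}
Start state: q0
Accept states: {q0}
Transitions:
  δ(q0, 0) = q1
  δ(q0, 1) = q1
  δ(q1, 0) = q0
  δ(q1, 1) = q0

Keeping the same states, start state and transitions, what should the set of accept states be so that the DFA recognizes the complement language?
The DFA is complete (every state has a transition on every symbol), so the complement
is recognized by the same DFA with accepting and non-accepting states swapped.
Original accept states: {q0}
Complement accept states = All states - Original accept states
= {q0, q1} - {q0}
= {q1}
Complement language: strings of ODD length

Final answer: {q1}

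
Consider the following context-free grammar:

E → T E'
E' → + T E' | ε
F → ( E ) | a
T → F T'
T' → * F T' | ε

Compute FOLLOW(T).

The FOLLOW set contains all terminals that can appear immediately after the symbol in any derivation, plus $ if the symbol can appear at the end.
Useful FIRST sets: FIRST(E') = {+, ε}, FIRST(T') = {*, ε} (both E' and T' are nullable).
FOLLOW(E): E is the start symbol → $; E appears in F → ( E ) followed by ')' → FOLLOW(E) = {), $}.
FOLLOW(E'): E' appears at the right end of E → T E' and of E' → + T E', so FOLLOW(E') ⊇ FOLLOW(E) (the second occurrence adds nothing new). FOLLOW(E') = {), $}.
FOLLOW(T): in E → T E' and E' → + T E', T is followed by E': add FIRST(E') minus ε = {+}; since E' is nullable, also add FOLLOW(E) and FOLLOW(E') = {), $}. FOLLOW(T) = {+, ), $}.

Final answer: {$, ), +}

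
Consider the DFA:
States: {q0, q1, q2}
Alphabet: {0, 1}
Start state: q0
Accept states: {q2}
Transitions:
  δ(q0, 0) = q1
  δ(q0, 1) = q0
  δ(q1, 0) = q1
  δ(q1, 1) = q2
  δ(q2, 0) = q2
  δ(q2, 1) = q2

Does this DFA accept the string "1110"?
Processing string "1110":
  q0 --1--> q0
  q0 --1--> q0
  q0 --1--> q0
  q0 --0--> q1
Final state: q1
Accept states: {q2}
q1 is not an accept state, so the string is rejected.

Final answer: No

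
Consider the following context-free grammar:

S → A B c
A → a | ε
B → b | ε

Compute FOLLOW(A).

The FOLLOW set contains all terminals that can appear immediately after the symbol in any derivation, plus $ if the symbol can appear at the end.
A occurs in S → A B c followed by B c. Add FIRST(B) minus ε = {b}; B is nullable (B → ε), so what follows B can also follow A: the terminal c. FOLLOW(A) = {b, c}.

Final answer: {b, c}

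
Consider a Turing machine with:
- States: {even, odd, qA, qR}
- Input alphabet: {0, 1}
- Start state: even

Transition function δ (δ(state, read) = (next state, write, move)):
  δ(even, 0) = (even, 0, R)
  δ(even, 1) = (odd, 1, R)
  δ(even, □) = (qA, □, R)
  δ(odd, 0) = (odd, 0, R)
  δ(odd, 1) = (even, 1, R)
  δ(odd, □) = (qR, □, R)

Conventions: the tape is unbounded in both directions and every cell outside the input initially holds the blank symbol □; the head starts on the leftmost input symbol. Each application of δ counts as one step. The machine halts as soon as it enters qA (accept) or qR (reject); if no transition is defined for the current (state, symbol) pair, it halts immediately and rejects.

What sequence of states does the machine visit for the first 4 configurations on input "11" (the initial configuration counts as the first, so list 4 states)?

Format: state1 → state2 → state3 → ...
Step 0: [even]11 (head at position 0)
Step 1: δ(even, 1) = (odd, 1, R)  ⊢  1[odd]1 (head at position 1)
Step 2: δ(odd, 1) = (even, 1, R)  ⊢  11[even]□ (head at position 2)
Step 3: δ(even, □) = (qA, □, R)  ⊢  11□[qA]□ (head at position 3)
Reading off the states of these 4 configurations: even → odd → even → qA

Final answer: even → odd → even → qA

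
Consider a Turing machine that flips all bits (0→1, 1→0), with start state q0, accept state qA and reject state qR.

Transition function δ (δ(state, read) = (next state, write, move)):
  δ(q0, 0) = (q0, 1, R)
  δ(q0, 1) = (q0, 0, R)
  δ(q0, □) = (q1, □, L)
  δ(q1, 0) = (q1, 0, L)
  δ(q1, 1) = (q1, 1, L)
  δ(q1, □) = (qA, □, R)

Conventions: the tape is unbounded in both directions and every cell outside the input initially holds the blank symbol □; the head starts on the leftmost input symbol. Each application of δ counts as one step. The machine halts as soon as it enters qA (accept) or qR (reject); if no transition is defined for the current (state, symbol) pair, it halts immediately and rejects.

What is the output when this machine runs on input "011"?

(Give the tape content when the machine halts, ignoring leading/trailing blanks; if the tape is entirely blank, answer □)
Step 0: [q0]011 (head at position 0)
Step 1: δ(q0, 0) = (q0, 1, R)  ⊢  1[q0]11 (head at position 1)
Step 2: δ(q0, 1) = (q0, 0, R)  ⊢  10[q0]1 (head at position 2)
Step 3: δ(q0, 1) = (q0, 0, R)  ⊢  100[q0]□ (head at position 3)
Step 4: δ(q0, □) = (q1, □, L)  ⊢  10[q1]0□ (head at position 2)
Step 5: δ(q1, 0) = (q1, 0, L)  ⊢  1[q1]00□ (head at position 1)
Step 6: δ(q1, 0) = (q1, 0, L)  ⊢  [q1]100□ (head at position 0)
Step 7: δ(q1, 1) = (q1, 1, L)  ⊢  [q1]□100□ (head at position -1)
Step 8: δ(q1, □) = (qA, □, R)  ⊢  □[qA]100□ (head at position 0)
The machine is in qA, so it halts and accepts.
Tape content when halted (ignoring surrounding blanks): 100

Final answer: Output: 100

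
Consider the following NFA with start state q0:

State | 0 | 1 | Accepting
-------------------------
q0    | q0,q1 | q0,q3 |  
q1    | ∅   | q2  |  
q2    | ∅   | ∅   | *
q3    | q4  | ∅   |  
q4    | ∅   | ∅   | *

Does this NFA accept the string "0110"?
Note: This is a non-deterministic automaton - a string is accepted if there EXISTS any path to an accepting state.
Track the set of states the NFA could be in: start {q0}
Read '0': {q0} → {q0, q1}
Read '1': {q0, q1} → {q0, q2, q3}
Read '1': {q0, q2, q3} → {q0, q3}
Read '0': {q0, q3} → {q0, q1, q4}
Final set {q0, q1, q4} contains accepting state(s) {q4} → accepted.

Final answer: Yes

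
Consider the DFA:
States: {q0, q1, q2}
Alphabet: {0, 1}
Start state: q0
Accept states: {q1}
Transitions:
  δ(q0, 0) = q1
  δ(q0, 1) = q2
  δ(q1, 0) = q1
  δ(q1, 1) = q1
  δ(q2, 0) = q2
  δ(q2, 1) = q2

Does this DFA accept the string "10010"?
Processing string "10010":
  q0 --1--> q2
  q2 --0--> q2
  q2 --0--> q2
  q2 --1--> q2
  q2 --0--> q2
Final state: q2
Accept states: {q1}
q2 is not an accept state, so the string is rejected.

Final answer: No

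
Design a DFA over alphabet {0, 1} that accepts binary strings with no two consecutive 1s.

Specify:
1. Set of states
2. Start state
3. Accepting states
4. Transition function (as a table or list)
One valid DFA (any DFA recognizing the same language is acceptable):
States: {q0, q1, dead}
Start: q0
Accepting: {q0, q1}
Transitions (accepting states marked with *):
State | 0 | 1 | Accepting
-------------------------
q0    | q0 | q1 | *
q1    | q0 | dead | *
dead  | dead | dead |  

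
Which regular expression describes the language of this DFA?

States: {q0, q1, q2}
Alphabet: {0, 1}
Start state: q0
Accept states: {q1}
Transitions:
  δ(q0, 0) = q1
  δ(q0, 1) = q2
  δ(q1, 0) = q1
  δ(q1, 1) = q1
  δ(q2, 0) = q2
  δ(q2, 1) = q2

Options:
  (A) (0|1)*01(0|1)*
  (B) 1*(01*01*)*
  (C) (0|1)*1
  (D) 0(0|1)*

Testing sample strings against the DFA:
  '11010' -> rejected
  '1111' -> rejected
  '010' -> accepted
  '011' -> accepted
Checking each option for a counterexample:
  (A) (0|1)*01(0|1)*: '0' is accepted by the DFA but does not match the regex → eliminated
  (B) 1*(01*01*)*: ε is rejected by the DFA but matches the regex → eliminated
  (C) (0|1)*1: '0' is accepted by the DFA but does not match the regex → eliminated
  (D) 0(0|1)*: agrees with the DFA on all strings of length ≤ 4
Only (D) 0(0|1)* is consistent with the DFA.

Final answer: (D) 0(0|1)*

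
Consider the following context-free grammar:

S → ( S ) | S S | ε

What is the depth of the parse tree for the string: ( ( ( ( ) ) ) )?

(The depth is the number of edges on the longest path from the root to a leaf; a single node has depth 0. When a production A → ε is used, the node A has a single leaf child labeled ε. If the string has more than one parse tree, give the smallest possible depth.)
The string is 4 nested pairs. The shallowest parse tree applies S → ( S ) 4 times (one node per nested pair, each a child of the previous) and then S → ε in the middle.
S nodes at depths 0..4, ε leaf at depth 5; parentheses leaves are at depths 1..4.
(Using S → S S with an S → ε child anywhere only adds levels, so it cannot give a shallower tree.)
Depth = 5.

Final answer: 5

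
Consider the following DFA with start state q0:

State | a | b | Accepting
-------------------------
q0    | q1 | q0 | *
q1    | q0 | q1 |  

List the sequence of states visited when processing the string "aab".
q0 → q1 → q0 → q0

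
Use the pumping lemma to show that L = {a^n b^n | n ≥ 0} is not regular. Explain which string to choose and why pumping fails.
Language: L = {a^n b^n | n ≥ 0} (equal numbers of a's followed by b's)
Step 1: Assume for contradiction that L is regular, with pumping length p.
Step 2: Choose s = a^p b^p. Then s ∈ L (it has p a's followed by p b's) and |s| ≥ p.
Step 3: Consider any decomposition s = xyz with |xy| ≤ p and |y| > 0. Since |xy| ≤ p and the first p symbols of s are all a's, y = a^k for some k with 1 ≤ k ≤ p.
Step 4: Pumping up (i = 2): xy²z = a^(p+k) b^p, which has more a's than b's, so xy²z ∉ L.
This contradicts the pumping lemma, so L is not regular.

Final answer: Choose s = a^p b^p. Since |xy| ≤ p, y = a^k with k ≥ 1. Then xy²z = a^(p+k) b^p ∉ L.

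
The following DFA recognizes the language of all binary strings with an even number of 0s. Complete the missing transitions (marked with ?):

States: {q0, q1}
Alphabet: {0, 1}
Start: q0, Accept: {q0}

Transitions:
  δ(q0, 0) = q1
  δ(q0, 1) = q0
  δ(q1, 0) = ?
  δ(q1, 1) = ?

What each state remembers (consistent with the given transitions and accept states):
  q0: an even number of 0s has been read so far
  q1: an odd number of 0s has been read so far
Filling in the missing entries:
  δ(q1, 0): in q1 (an odd number of 0s has been read so far), after reading 0 we have: an even number of 0s has been read so far → q0
  δ(q1, 1): in q1 (an odd number of 0s has been read so far), after reading 1 we have: an odd number of 0s has been read so far → q1

Final answer: δ(q1, 0) = q0; δ(q1, 1) = q1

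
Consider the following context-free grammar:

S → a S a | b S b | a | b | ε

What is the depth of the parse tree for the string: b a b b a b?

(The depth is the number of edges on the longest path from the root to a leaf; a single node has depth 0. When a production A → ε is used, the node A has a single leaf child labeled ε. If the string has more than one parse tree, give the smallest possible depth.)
The string has even length 6, so its (unique) parse tree peels off matching outer symbols: S → b S b, S → a S a, S → b S b, and finally S → ε for the empty middle.
The S nodes are at depths 0..3; the ε leaf under the innermost S is at depth 4 (terminal leaves are at depths 1..3).
Depth = 4.

Final answer: 4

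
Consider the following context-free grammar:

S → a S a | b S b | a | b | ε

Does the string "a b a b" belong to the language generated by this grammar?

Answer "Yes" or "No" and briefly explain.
Every production places the same symbol at both ends (or yields a single symbol / ε), so every derived string is a palindrome. a b a b reversed is b a b a ≠ a b a b, so it is not a palindrome and cannot be derived (already the first step fails: the string starts with a but ends with b, so neither S → a S a nor S → b S b fits).

Final answer: No - no valid derivation exists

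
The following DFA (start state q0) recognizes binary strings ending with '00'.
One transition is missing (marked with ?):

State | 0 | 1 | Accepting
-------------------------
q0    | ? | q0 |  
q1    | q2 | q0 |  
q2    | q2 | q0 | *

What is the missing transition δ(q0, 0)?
q1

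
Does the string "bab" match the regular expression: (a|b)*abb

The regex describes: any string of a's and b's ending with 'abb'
No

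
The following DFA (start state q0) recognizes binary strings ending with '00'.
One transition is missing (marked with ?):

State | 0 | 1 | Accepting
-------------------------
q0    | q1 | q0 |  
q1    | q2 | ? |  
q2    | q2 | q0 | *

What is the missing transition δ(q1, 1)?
q0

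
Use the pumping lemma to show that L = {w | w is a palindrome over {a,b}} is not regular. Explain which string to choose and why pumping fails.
Language: L = {w | w is a palindrome over {a,b}} (strings that read the same forwards and backwards)
Step 1: Assume for contradiction that L is regular, with pumping length p.
Step 2: Choose s = a^p b a^p. Then s ∈ L (it reads the same forwards and backwards) and |s| ≥ p.
Step 3: Consider any decomposition s = xyz with |xy| ≤ p and |y| > 0. Since |xy| ≤ p and the first p symbols of s are all a's, y = a^k for some k with 1 ≤ k ≤ p.
Step 4: Pumping up (i = 2): xy²z = a^(p+k) b a^p. Its reverse is a^p b a^(p+k) ≠ a^(p+k) b a^p (the single b is no longer in the middle), so xy²z is not a palindrome and xy²z ∉ L.
This contradicts the pumping lemma, so L is not regular.

Final answer: Choose s = a^p b a^p. Since |xy| ≤ p, y = a^k with k ≥ 1. Then xy²z = a^(p+k) b a^p is not a palindrome, so ∉ L.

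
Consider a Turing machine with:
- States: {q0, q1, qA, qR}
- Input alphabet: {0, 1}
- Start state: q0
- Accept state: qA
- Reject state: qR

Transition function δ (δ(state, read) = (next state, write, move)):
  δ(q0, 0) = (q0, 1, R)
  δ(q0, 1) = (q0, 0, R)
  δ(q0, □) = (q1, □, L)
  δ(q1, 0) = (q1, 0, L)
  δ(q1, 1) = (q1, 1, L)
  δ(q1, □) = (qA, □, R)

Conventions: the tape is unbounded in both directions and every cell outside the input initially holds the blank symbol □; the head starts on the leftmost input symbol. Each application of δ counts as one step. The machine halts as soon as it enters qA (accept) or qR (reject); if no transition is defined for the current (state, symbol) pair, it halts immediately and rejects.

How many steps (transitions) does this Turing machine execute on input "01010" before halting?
Step 0: [q0]01010 (head at position 0)
Step 1: δ(q0, 0) = (q0, 1, R)  ⊢  1[q0]1010 (head at position 1)
Step 2: δ(q0, 1) = (q0, 0, R)  ⊢  10[q0]010 (head at position 2)
Step 3: δ(q0, 0) = (q0, 1, R)  ⊢  101[q0]10 (head at position 3)
Step 4: δ(q0, 1) = (q0, 0, R)  ⊢  1010[q0]0 (head at position 4)
Step 5: δ(q0, 0) = (q0, 1, R)  ⊢  10101[q0]□ (head at position 5)
Step 6: δ(q0, □) = (q1, □, L)  ⊢  1010[q1]1□ (head at position 4)
Step 7: δ(q1, 1) = (q1, 1, L)  ⊢  101[q1]01□ (head at position 3)
Step 8: δ(q1, 0) = (q1, 0, L)  ⊢  10[q1]101□ (head at position 2)
Step 9: δ(q1, 1) = (q1, 1, L)  ⊢  1[q1]0101□ (head at position 1)
Step 10: δ(q1, 0) = (q1, 0, L)  ⊢  [q1]10101□ (head at position 0)
Step 11: δ(q1, 1) = (q1, 1, L)  ⊢  [q1]□10101□ (head at position -1)
Step 12: δ(q1, □) = (qA, □, R)  ⊢  □[qA]10101□ (head at position 0)
The machine is in qA, so it halts and accepts.
Number of transitions executed: 12.

Final answer: 12 steps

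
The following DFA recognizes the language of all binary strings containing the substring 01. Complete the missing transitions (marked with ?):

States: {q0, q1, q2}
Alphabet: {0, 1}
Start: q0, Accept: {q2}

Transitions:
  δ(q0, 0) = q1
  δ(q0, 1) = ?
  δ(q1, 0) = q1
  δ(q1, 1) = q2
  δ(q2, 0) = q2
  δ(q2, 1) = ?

What each state remembers (consistent with the given transitions and accept states):
  q0: 01 not seen yet and the last symbol was not 0
  q1: 01 not seen yet and the last symbol was 0
  q2: the substring 01 has already been seen
Filling in the missing entries:
  δ(q0, 1): in q0 (01 not seen yet and the last symbol was not 0), after reading 1 we have: 01 not seen yet and the last symbol was not 0 → q0
  δ(q2, 1): in q2 (the substring 01 has already been seen), after reading 1 we have: the substring 01 has already been seen → q2

Final answer: δ(q0, 1) = q0; δ(q2, 1) = q2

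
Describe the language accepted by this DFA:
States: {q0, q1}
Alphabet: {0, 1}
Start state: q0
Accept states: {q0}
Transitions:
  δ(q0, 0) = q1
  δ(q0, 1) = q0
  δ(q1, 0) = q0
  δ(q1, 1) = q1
Analyzing the DFA structure:
Start state: q0
Accept states: {q0}
Interpreting what each state remembers (checking against the transitions):
  q0: an even number of 0s has been read so far
  q1: an odd number of 0s has been read so far
  δ(q0, 0): in q0 (an even number of 0s has been read so far), after reading 0 we have: an odd number of 0s has been read so far → q1
  δ(q0, 1): in q0 (an even number of 0s has been read so far), after reading 1 we have: an even number of 0s has been read so far → q0
  δ(q1, 0): in q1 (an odd number of 0s has been read so far), after reading 0 we have: an even number of 0s has been read so far → q0
  δ(q1, 1): in q1 (an odd number of 0s has been read so far), after reading 1 we have: an odd number of 0s has been read so far → q1
A string is accepted iff it ends in {q0}, i.e. an even number of 0s has been read so far.
Language: All binary strings with an even number of 0s

Final answer: All binary strings with an even number of 0s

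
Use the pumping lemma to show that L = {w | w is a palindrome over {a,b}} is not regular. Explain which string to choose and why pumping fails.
Language: L = {w | w is a palindrome over {a,b}} (strings that read the same forwards and backwards)
Step 1: Assume for contradiction that L is regular, with pumping length p.
Step 2: Choose s = a^p b a^p. Then s ∈ L (it reads the same forwards and backwards) and |s| ≥ p.
Step 3: Consider any decomposition s = xyz with |xy| ≤ p and |y| > 0. Since |xy| ≤ p and the first p symbols of s are all a's, y = a^k for some k with 1 ≤ k ≤ p.
Step 4: Pumping up (i = 2): xy²z = a^(p+k) b a^p. Its reverse is a^p b a^(p+k) ≠ a^(p+k) b a^p (the single b is no longer in the middle), so xy²z is not a palindrome and xy²z ∉ L.
This contradicts the pumping lemma, so L is not regular.

Final answer: Choose s = a^p b a^p. Since |xy| ≤ p, y = a^k with k ≥ 1. Then xy²z = a^(p+k) b a^p is not a palindrome, so ∉ L.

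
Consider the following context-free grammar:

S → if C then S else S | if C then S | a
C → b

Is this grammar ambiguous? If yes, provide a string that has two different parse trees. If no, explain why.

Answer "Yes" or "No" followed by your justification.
The 'dangling else' can attach to either if. Two leftmost derivations of  if b then if b then a else a:
  (1) S ⇒ if C then S else S ⇒ if b then S else S ⇒ if b then if C then S else S ⇒ if b then if b then S else S ⇒ if b then if b then a else S ⇒ if b then if b then a else a   (else belongs to the outer if)
  (2) S ⇒ if C then S ⇒ if b then S ⇒ if b then if C then S else S ⇒ if b then if b then S else S ⇒ if b then if b then a else S ⇒ if b then if b then a else a   (else belongs to the inner if)
Two distinct parse trees for the same string, so the grammar is ambiguous.

Final answer: Yes - the string 'if b then if b then a else a' has two distinct leftmost derivations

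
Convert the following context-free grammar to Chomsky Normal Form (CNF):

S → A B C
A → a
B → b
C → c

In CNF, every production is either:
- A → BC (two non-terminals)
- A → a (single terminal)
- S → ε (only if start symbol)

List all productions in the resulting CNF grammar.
The grammar has no ε-productions or unit productions to eliminate.
A → a is already in CNF (single terminal) – keep it.
B → b is already in CNF (single terminal) – keep it.
C → c is already in CNF (single terminal) – keep it.
S → A B C has 3 symbols on the right: break it into binary productions S → A X0, X0 → B C.
Resulting CNF grammar (5 productions): A → a; B → b; C → c; S → A X0; X0 → B C

Final answer: A → a; B → b; C → c; S → A X0; X0 → B C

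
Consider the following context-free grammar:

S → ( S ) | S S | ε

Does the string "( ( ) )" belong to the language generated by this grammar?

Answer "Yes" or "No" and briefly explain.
A derivation exists: S ⇒ ( S ) ⇒ ( ( S ) ) ⇒ ( ( ) ) (using S → ( S ) twice, then S → ε).

Final answer: Yes - a valid derivation exists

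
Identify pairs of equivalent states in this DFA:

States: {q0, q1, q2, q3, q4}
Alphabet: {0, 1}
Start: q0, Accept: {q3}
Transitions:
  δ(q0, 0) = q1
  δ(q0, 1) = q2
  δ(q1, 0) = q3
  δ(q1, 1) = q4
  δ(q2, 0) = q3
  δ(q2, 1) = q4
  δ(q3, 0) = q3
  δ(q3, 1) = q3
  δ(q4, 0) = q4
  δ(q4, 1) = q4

Using the table-filling algorithm:
Round 0 – mark pairs where exactly one state is accepting: (q0,q3), (q1,q3), (q2,q3), (q3,q4)
Round 1 – newly marked: (q0,q1) [on 0: q1 vs q3, already marked]; (q0,q2) [on 0: q1 vs q3, already marked]; (q1,q4) [on 0: q3 vs q4, already marked]; (q2,q4) [on 0: q3 vs q4, already marked]
Round 2 – newly marked: (q0,q4) [on 0: q1 vs q4, already marked]
No further pairs can be marked.
(q1, q2) unmarked: δ(q1,0)=q3, δ(q2,0)=q3; δ(q1,1)=q4, δ(q2,1)=q4 → equivalent
Equivalent pairs: (q1, q2)

Final answer: Equivalent pairs: (q1, q2)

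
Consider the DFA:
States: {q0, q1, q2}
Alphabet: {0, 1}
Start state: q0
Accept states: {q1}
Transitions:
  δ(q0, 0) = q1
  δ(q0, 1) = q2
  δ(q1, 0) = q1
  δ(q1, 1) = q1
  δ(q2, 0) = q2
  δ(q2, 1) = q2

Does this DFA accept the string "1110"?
Processing string "1110":
  q0 --1--> q2
  q2 --1--> q2
  q2 --1--> q2
  q2 --0--> q2
Final state: q2
Accept states: {q1}
q2 is not an accept state, so the string is rejected.

Final answer: No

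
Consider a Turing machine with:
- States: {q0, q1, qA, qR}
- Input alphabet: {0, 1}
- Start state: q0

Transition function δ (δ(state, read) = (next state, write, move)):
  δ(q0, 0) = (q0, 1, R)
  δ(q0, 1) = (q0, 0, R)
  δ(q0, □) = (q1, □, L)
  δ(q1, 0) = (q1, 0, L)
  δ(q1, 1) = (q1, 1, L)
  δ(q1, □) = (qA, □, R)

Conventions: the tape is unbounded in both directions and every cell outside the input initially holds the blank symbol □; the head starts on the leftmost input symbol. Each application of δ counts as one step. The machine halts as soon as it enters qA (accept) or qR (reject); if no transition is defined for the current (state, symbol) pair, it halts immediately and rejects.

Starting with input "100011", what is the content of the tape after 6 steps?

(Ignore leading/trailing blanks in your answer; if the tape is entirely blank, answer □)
Step 0: [q0]100011 (head at position 0)
Step 1: δ(q0, 1) = (q0, 0, R)  ⊢  0[q0]00011 (head at position 1)
Step 2: δ(q0, 0) = (q0, 1, R)  ⊢  01[q0]0011 (head at position 2)
Step 3: δ(q0, 0) = (q0, 1, R)  ⊢  011[q0]011 (head at position 3)
Step 4: δ(q0, 0) = (q0, 1, R)  ⊢  0111[q0]11 (head at position 4)
Step 5: δ(q0, 1) = (q0, 0, R)  ⊢  01110[q0]1 (head at position 5)
Step 6: δ(q0, 1) = (q0, 0, R)  ⊢  011100[q0]□ (head at position 6)
Tape after 6 steps (ignoring surrounding blanks): 011100

Final answer: Tape: 011100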